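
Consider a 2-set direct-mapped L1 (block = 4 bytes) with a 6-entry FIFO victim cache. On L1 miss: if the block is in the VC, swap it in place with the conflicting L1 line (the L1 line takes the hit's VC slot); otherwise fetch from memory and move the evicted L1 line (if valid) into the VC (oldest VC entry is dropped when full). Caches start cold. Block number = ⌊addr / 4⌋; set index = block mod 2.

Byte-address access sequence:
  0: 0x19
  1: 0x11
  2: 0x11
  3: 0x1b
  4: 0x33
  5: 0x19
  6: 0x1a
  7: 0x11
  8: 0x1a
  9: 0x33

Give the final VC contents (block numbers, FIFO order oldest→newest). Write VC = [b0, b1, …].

#0 0x19→b6/s0 MISS; vc=[]
#1 0x11→b4/s0 MISS; vc=[6]
#2 0x11→b4/s0 L1-HIT; vc=[6]
#3 0x1b→b6/s0 VC-HIT; vc=[4]
#4 0x33→b12/s0 MISS; vc=[4,6]
#5 0x19→b6/s0 VC-HIT; vc=[4,12]
#6 0x1a→b6/s0 L1-HIT; vc=[4,12]
#7 0x11→b4/s0 VC-HIT; vc=[6,12]
#8 0x1a→b6/s0 VC-HIT; vc=[4,12]
#9 0x33→b12/s0 VC-HIT; vc=[4,6]

VC = [4, 6]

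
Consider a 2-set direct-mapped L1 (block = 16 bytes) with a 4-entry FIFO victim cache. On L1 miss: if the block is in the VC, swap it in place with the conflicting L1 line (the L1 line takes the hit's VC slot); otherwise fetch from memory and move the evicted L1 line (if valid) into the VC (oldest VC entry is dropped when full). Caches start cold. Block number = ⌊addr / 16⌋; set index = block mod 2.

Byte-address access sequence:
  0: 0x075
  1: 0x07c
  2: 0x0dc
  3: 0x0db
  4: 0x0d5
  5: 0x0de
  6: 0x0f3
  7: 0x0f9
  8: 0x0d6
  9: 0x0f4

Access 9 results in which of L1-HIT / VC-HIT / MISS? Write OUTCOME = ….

OUTCOME = VC-HIT

#0 0x75→b7/s1 MISS; vc=[]
#1 0x7c→b7/s1 L1-HIT; vc=[]
#2 0xdc→b13/s1 MISS; vc=[7]
#3 0xdb→b13/s1 L1-HIT; vc=[7]
#4 0xd5→b13/s1 L1-HIT; vc=[7]
#5 0xde→b13/s1 L1-HIT; vc=[7]
#6 0xf3→b15/s1 MISS; vc=[7,13]
#7 0xf9→b15/s1 L1-HIT; vc=[7,13]
#8 0xd6→b13/s1 VC-HIT; vc=[7,15]
#9 0xf4→b15/s1 VC-HIT; vc=[7,13]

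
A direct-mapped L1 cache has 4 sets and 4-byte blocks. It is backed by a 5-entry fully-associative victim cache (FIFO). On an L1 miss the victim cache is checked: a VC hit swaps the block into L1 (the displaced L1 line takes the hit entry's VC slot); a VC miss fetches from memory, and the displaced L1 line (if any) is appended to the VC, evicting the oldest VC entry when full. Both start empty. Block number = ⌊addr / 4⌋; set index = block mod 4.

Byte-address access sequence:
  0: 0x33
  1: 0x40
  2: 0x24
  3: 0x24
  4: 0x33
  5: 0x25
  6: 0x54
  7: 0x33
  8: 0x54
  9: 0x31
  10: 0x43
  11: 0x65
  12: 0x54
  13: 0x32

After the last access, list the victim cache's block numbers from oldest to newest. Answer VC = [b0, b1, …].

VC = [16, 9, 25]

0: 0x33 (blk 12, set 0) → MISS  vc=[]
1: 0x40 (blk 16, set 0) → MISS  vc=[12]
2: 0x24 (blk 9, set 1) → MISS  vc=[12]
3: 0x24 (blk 9, set 1) → L1-HIT  vc=[12]
4: 0x33 (blk 12, set 0) → VC-HIT  vc=[16]
5: 0x25 (blk 9, set 1) → L1-HIT  vc=[16]
6: 0x54 (blk 21, set 1) → MISS  vc=[16, 9]
7: 0x33 (blk 12, set 0) → L1-HIT  vc=[16, 9]
8: 0x54 (blk 21, set 1) → L1-HIT  vc=[16, 9]
9: 0x31 (blk 12, set 0) → L1-HIT  vc=[16, 9]
10: 0x43 (blk 16, set 0) → VC-HIT  vc=[12, 9]
11: 0x65 (blk 25, set 1) → MISS  vc=[12, 9, 21]
12: 0x54 (blk 21, set 1) → VC-HIT  vc=[12, 9, 25]
13: 0x32 (blk 12, set 0) → VC-HIT  vc=[16, 9, 25]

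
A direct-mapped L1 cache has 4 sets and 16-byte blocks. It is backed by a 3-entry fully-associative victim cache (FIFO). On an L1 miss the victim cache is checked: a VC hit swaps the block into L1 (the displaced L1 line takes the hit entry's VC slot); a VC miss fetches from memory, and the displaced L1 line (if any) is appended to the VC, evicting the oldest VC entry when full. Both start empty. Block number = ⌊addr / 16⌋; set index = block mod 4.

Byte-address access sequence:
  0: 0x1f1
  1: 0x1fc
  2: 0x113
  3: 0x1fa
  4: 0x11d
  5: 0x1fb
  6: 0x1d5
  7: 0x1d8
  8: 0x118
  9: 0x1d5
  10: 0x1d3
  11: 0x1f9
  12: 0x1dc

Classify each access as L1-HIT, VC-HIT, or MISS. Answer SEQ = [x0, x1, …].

SEQ = [MISS, L1-HIT, MISS, L1-HIT, L1-HIT, L1-HIT, MISS, L1-HIT, VC-HIT, VC-HIT, L1-HIT, L1-HIT, L1-HIT]

  [0] addr=0x1f1 blk=31 s=3: MISS | VC []
  [1] addr=0x1fc blk=31 s=3: L1-HIT | VC []
  [2] addr=0x113 blk=17 s=1: MISS | VC []
  [3] addr=0x1fa blk=31 s=3: L1-HIT | VC []
  [4] addr=0x11d blk=17 s=1: L1-HIT | VC []
  [5] addr=0x1fb blk=31 s=3: L1-HIT | VC []
  [6] addr=0x1d5 blk=29 s=1: MISS | VC [17]
  [7] addr=0x1d8 blk=29 s=1: L1-HIT | VC [17]
  [8] addr=0x118 blk=17 s=1: VC-HIT | VC [29]
  [9] addr=0x1d5 blk=29 s=1: VC-HIT | VC [17]
  [10] addr=0x1d3 blk=29 s=1: L1-HIT | VC [17]
  [11] addr=0x1f9 blk=31 s=3: L1-HIT | VC [17]
  [12] addr=0x1dc blk=29 s=1: L1-HIT | VC [17]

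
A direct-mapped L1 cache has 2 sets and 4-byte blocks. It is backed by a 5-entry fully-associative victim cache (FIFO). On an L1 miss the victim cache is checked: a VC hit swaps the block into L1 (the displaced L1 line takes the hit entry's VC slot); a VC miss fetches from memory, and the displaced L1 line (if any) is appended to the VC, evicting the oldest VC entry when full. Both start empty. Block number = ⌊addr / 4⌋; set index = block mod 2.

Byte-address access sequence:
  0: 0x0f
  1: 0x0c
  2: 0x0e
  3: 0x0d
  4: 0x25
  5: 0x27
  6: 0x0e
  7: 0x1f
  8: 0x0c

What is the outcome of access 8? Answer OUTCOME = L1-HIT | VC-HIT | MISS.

OUTCOME = VC-HIT

0: 0xf (blk 3, set 1) → MISS  vc=[]
1: 0xc (blk 3, set 1) → L1-HIT  vc=[]
2: 0xe (blk 3, set 1) → L1-HIT  vc=[]
3: 0xd (blk 3, set 1) → L1-HIT  vc=[]
4: 0x25 (blk 9, set 1) → MISS  vc=[3]
5: 0x27 (blk 9, set 1) → L1-HIT  vc=[3]
6: 0xe (blk 3, set 1) → VC-HIT  vc=[9]
7: 0x1f (blk 7, set 1) → MISS  vc=[9, 3]
8: 0xc (blk 3, set 1) → VC-HIT  vc=[9, 7]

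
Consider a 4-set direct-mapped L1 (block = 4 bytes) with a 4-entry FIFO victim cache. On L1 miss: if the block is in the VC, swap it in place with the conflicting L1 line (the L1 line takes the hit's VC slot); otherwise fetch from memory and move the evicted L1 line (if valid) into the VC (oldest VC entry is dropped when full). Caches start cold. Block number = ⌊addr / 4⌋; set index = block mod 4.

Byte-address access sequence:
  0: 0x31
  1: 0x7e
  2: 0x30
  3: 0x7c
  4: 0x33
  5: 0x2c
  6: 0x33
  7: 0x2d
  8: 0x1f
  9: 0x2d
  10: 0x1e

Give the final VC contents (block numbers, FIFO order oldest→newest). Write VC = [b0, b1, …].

0: 0x31 (blk 12, set 0) → MISS  vc=[]
1: 0x7e (blk 31, set 3) → MISS  vc=[]
2: 0x30 (blk 12, set 0) → L1-HIT  vc=[]
3: 0x7c (blk 31, set 3) → L1-HIT  vc=[]
4: 0x33 (blk 12, set 0) → L1-HIT  vc=[]
5: 0x2c (blk 11, set 3) → MISS  vc=[31]
6: 0x33 (blk 12, set 0) → L1-HIT  vc=[31]
7: 0x2d (blk 11, set 3) → L1-HIT  vc=[31]
8: 0x1f (blk 7, set 3) → MISS  vc=[31, 11]
9: 0x2d (blk 11, set 3) → VC-HIT  vc=[31, 7]
10: 0x1e (blk 7, set 3) → VC-HIT  vc=[31, 11]

VC = [31, 11]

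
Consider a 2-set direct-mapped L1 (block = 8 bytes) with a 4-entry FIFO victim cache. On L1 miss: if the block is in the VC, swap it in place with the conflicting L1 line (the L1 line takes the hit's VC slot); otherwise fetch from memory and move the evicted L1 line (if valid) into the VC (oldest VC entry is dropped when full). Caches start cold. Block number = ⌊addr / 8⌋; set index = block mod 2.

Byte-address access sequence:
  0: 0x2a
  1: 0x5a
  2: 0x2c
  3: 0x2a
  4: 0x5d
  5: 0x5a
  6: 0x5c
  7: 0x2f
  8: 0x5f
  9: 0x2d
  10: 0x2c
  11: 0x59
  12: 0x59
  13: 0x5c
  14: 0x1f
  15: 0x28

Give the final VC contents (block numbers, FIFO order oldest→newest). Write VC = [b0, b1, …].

#0 0x2a→b5/s1 MISS; vc=[]
#1 0x5a→b11/s1 MISS; vc=[5]
#2 0x2c→b5/s1 VC-HIT; vc=[11]
#3 0x2a→b5/s1 L1-HIT; vc=[11]
#4 0x5d→b11/s1 VC-HIT; vc=[5]
#5 0x5a→b11/s1 L1-HIT; vc=[5]
#6 0x5c→b11/s1 L1-HIT; vc=[5]
#7 0x2f→b5/s1 VC-HIT; vc=[11]
#8 0x5f→b11/s1 VC-HIT; vc=[5]
#9 0x2d→b5/s1 VC-HIT; vc=[11]
#10 0x2c→b5/s1 L1-HIT; vc=[11]
#11 0x59→b11/s1 VC-HIT; vc=[5]
#12 0x59→b11/s1 L1-HIT; vc=[5]
#13 0x5c→b11/s1 L1-HIT; vc=[5]
#14 0x1f→b3/s1 MISS; vc=[5,11]
#15 0x28→b5/s1 VC-HIT; vc=[3,11]

VC = [3, 11]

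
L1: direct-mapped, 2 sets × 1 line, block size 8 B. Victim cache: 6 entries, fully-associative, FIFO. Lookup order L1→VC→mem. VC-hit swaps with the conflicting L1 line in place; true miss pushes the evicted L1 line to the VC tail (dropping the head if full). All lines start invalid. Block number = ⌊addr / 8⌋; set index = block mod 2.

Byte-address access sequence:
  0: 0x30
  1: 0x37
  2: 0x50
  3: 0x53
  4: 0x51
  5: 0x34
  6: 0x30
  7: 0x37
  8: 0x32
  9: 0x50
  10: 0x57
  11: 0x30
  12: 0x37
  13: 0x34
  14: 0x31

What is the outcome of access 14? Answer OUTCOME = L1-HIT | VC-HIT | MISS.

#0 0x30→b6/s0 MISS; vc=[]
#1 0x37→b6/s0 L1-HIT; vc=[]
#2 0x50→b10/s0 MISS; vc=[6]
#3 0x53→b10/s0 L1-HIT; vc=[6]
#4 0x51→b10/s0 L1-HIT; vc=[6]
#5 0x34→b6/s0 VC-HIT; vc=[10]
#6 0x30→b6/s0 L1-HIT; vc=[10]
#7 0x37→b6/s0 L1-HIT; vc=[10]
#8 0x32→b6/s0 L1-HIT; vc=[10]
#9 0x50→b10/s0 VC-HIT; vc=[6]
#10 0x57→b10/s0 L1-HIT; vc=[6]
#11 0x30→b6/s0 VC-HIT; vc=[10]
#12 0x37→b6/s0 L1-HIT; vc=[10]
#13 0x34→b6/s0 L1-HIT; vc=[10]
#14 0x31→b6/s0 L1-HIT; vc=[10]

OUTCOME = L1-HIT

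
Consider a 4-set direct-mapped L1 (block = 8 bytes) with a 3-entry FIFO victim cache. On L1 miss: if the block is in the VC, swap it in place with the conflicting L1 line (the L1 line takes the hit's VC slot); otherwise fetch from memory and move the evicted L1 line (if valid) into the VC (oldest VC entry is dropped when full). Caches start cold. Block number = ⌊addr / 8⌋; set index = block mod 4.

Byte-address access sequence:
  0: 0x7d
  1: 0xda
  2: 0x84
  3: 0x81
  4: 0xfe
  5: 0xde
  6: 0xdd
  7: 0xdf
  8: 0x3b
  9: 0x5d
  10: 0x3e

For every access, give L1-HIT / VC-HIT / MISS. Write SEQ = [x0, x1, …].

SEQ = [MISS, MISS, MISS, L1-HIT, MISS, VC-HIT, L1-HIT, L1-HIT, MISS, MISS, VC-HIT]

0: 0x7d (blk 15, set 3) → MISS  vc=[]
1: 0xda (blk 27, set 3) → MISS  vc=[15]
2: 0x84 (blk 16, set 0) → MISS  vc=[15]
3: 0x81 (blk 16, set 0) → L1-HIT  vc=[15]
4: 0xfe (blk 31, set 3) → MISS  vc=[15, 27]
5: 0xde (blk 27, set 3) → VC-HIT  vc=[15, 31]
6: 0xdd (blk 27, set 3) → L1-HIT  vc=[15, 31]
7: 0xdf (blk 27, set 3) → L1-HIT  vc=[15, 31]
8: 0x3b (blk 7, set 3) → MISS  vc=[15, 31, 27]
9: 0x5d (blk 11, set 3) → MISS  vc=[31, 27, 7]
10: 0x3e (blk 7, set 3) → VC-HIT  vc=[31, 27, 11]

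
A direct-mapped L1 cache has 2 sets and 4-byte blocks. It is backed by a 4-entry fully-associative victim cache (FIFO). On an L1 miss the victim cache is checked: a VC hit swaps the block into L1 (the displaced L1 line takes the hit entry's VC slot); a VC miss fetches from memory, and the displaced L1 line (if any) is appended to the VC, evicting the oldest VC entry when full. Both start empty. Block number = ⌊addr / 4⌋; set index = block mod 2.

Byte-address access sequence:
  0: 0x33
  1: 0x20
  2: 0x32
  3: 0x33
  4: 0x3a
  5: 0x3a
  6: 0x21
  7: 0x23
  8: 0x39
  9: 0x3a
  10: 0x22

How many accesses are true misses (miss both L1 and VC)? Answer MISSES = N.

MISSES = 3

  [0] addr=0x33 blk=12 s=0: MISS | VC []
  [1] addr=0x20 blk=8 s=0: MISS | VC [12]
  [2] addr=0x32 blk=12 s=0: VC-HIT | VC [8]
  [3] addr=0x33 blk=12 s=0: L1-HIT | VC [8]
  [4] addr=0x3a blk=14 s=0: MISS | VC [8, 12]
  [5] addr=0x3a blk=14 s=0: L1-HIT | VC [8, 12]
  [6] addr=0x21 blk=8 s=0: VC-HIT | VC [14, 12]
  [7] addr=0x23 blk=8 s=0: L1-HIT | VC [14, 12]
  [8] addr=0x39 blk=14 s=0: VC-HIT | VC [8, 12]
  [9] addr=0x3a blk=14 s=0: L1-HIT | VC [8, 12]
  [10] addr=0x22 blk=8 s=0: VC-HIT | VC [14, 12]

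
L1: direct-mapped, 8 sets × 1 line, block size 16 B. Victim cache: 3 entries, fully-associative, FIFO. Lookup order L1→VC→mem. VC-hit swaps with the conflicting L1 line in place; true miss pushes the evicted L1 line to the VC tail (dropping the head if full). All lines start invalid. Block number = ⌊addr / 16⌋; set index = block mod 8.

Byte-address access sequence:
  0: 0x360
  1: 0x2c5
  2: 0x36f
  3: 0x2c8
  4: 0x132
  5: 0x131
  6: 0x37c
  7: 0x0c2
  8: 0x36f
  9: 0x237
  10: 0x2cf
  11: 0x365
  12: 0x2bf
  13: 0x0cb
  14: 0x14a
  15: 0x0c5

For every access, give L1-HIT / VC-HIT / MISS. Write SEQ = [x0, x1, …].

SEQ = [MISS, MISS, L1-HIT, L1-HIT, MISS, L1-HIT, MISS, MISS, L1-HIT, MISS, VC-HIT, L1-HIT, MISS, VC-HIT, MISS, VC-HIT]

#0 0x360→b54/s6 MISS; vc=[]
#1 0x2c5→b44/s4 MISS; vc=[]
#2 0x36f→b54/s6 L1-HIT; vc=[]
#3 0x2c8→b44/s4 L1-HIT; vc=[]
#4 0x132→b19/s3 MISS; vc=[]
#5 0x131→b19/s3 L1-HIT; vc=[]
#6 0x37c→b55/s7 MISS; vc=[]
#7 0xc2→b12/s4 MISS; vc=[44]
#8 0x36f→b54/s6 L1-HIT; vc=[44]
#9 0x237→b35/s3 MISS; vc=[44,19]
#10 0x2cf→b44/s4 VC-HIT; vc=[12,19]
#11 0x365→b54/s6 L1-HIT; vc=[12,19]
#12 0x2bf→b43/s3 MISS; vc=[12,19,35]
#13 0xcb→b12/s4 VC-HIT; vc=[44,19,35]
#14 0x14a→b20/s4 MISS; vc=[19,35,12]
#15 0xc5→b12/s4 VC-HIT; vc=[19,35,20]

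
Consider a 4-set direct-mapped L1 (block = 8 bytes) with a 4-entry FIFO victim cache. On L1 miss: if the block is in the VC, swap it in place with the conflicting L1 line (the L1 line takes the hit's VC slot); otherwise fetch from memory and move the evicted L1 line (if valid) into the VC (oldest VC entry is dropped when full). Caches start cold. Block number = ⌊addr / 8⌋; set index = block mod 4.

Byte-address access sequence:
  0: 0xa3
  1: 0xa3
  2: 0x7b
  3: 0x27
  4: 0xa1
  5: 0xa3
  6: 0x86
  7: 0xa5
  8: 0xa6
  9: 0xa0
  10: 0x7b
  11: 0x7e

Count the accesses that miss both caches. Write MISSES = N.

MISSES = 4

0: 0xa3 (blk 20, set 0) → MISS  vc=[]
1: 0xa3 (blk 20, set 0) → L1-HIT  vc=[]
2: 0x7b (blk 15, set 3) → MISS  vc=[]
3: 0x27 (blk 4, set 0) → MISS  vc=[20]
4: 0xa1 (blk 20, set 0) → VC-HIT  vc=[4]
5: 0xa3 (blk 20, set 0) → L1-HIT  vc=[4]
6: 0x86 (blk 16, set 0) → MISS  vc=[4, 20]
7: 0xa5 (blk 20, set 0) → VC-HIT  vc=[4, 16]
8: 0xa6 (blk 20, set 0) → L1-HIT  vc=[4, 16]
9: 0xa0 (blk 20, set 0) → L1-HIT  vc=[4, 16]
10: 0x7b (blk 15, set 3) → L1-HIT  vc=[4, 16]
11: 0x7e (blk 15, set 3) → L1-HIT  vc=[4, 16]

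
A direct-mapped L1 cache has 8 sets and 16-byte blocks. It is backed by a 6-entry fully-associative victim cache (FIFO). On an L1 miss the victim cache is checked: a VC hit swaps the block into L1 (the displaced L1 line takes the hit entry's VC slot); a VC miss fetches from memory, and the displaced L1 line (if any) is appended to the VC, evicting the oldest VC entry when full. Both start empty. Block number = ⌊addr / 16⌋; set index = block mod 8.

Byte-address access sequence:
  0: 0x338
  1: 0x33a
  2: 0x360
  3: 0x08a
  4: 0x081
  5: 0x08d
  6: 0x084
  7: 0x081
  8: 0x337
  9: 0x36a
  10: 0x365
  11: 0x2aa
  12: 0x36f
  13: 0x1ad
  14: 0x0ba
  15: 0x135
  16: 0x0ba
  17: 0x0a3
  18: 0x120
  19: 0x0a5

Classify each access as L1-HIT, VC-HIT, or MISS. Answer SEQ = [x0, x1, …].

#0 0x338→b51/s3 MISS; vc=[]
#1 0x33a→b51/s3 L1-HIT; vc=[]
#2 0x360→b54/s6 MISS; vc=[]
#3 0x8a→b8/s0 MISS; vc=[]
#4 0x81→b8/s0 L1-HIT; vc=[]
#5 0x8d→b8/s0 L1-HIT; vc=[]
#6 0x84→b8/s0 L1-HIT; vc=[]
#7 0x81→b8/s0 L1-HIT; vc=[]
#8 0x337→b51/s3 L1-HIT; vc=[]
#9 0x36a→b54/s6 L1-HIT; vc=[]
#10 0x365→b54/s6 L1-HIT; vc=[]
#11 0x2aa→b42/s2 MISS; vc=[]
#12 0x36f→b54/s6 L1-HIT; vc=[]
#13 0x1ad→b26/s2 MISS; vc=[42]
#14 0xba→b11/s3 MISS; vc=[42,51]
#15 0x135→b19/s3 MISS; vc=[42,51,11]
#16 0xba→b11/s3 VC-HIT; vc=[42,51,19]
#17 0xa3→b10/s2 MISS; vc=[42,51,19,26]
#18 0x120→b18/s2 MISS; vc=[42,51,19,26,10]
#19 0xa5→b10/s2 VC-HIT; vc=[42,51,19,26,18]

SEQ = [MISS, L1-HIT, MISS, MISS, L1-HIT, L1-HIT, L1-HIT, L1-HIT, L1-HIT, L1-HIT, L1-HIT, MISS, L1-HIT, MISS, MISS, MISS, VC-HIT, MISS, MISS, VC-HIT]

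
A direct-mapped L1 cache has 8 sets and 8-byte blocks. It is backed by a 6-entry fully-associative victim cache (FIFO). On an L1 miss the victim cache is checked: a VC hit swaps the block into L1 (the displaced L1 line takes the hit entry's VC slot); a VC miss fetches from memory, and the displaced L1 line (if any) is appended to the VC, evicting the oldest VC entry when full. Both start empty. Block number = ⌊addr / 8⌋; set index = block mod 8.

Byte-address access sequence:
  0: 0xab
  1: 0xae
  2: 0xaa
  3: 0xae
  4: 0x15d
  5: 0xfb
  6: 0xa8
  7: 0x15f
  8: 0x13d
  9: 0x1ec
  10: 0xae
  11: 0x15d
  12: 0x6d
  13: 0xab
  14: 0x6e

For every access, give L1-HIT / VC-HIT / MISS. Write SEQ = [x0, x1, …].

SEQ = [MISS, L1-HIT, L1-HIT, L1-HIT, MISS, MISS, L1-HIT, L1-HIT, MISS, MISS, VC-HIT, L1-HIT, MISS, VC-HIT, VC-HIT]

#0 0xab→b21/s5 MISS; vc=[]
#1 0xae→b21/s5 L1-HIT; vc=[]
#2 0xaa→b21/s5 L1-HIT; vc=[]
#3 0xae→b21/s5 L1-HIT; vc=[]
#4 0x15d→b43/s3 MISS; vc=[]
#5 0xfb→b31/s7 MISS; vc=[]
#6 0xa8→b21/s5 L1-HIT; vc=[]
#7 0x15f→b43/s3 L1-HIT; vc=[]
#8 0x13d→b39/s7 MISS; vc=[31]
#9 0x1ec→b61/s5 MISS; vc=[31,21]
#10 0xae→b21/s5 VC-HIT; vc=[31,61]
#11 0x15d→b43/s3 L1-HIT; vc=[31,61]
#12 0x6d→b13/s5 MISS; vc=[31,61,21]
#13 0xab→b21/s5 VC-HIT; vc=[31,61,13]
#14 0x6e→b13/s5 VC-HIT; vc=[31,61,21]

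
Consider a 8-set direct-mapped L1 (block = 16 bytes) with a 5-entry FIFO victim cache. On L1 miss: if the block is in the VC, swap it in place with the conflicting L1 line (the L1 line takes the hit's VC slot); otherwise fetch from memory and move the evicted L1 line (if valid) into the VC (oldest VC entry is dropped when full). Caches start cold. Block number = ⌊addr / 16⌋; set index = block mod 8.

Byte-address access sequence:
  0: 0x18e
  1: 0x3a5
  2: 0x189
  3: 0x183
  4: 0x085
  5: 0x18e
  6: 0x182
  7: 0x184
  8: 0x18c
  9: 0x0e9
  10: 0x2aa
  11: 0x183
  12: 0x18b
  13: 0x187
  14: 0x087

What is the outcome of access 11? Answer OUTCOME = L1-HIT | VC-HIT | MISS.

OUTCOME = L1-HIT

0: 0x18e (blk 24, set 0) → MISS  vc=[]
1: 0x3a5 (blk 58, set 2) → MISS  vc=[]
2: 0x189 (blk 24, set 0) → L1-HIT  vc=[]
3: 0x183 (blk 24, set 0) → L1-HIT  vc=[]
4: 0x85 (blk 8, set 0) → MISS  vc=[24]
5: 0x18e (blk 24, set 0) → VC-HIT  vc=[8]
6: 0x182 (blk 24, set 0) → L1-HIT  vc=[8]
7: 0x184 (blk 24, set 0) → L1-HIT  vc=[8]
8: 0x18c (blk 24, set 0) → L1-HIT  vc=[8]
9: 0xe9 (blk 14, set 6) → MISS  vc=[8]
10: 0x2aa (blk 42, set 2) → MISS  vc=[8, 58]
11: 0x183 (blk 24, set 0) → L1-HIT  vc=[8, 58]
12: 0x18b (blk 24, set 0) → L1-HIT  vc=[8, 58]
13: 0x187 (blk 24, set 0) → L1-HIT  vc=[8, 58]
14: 0x87 (blk 8, set 0) → VC-HIT  vc=[24, 58]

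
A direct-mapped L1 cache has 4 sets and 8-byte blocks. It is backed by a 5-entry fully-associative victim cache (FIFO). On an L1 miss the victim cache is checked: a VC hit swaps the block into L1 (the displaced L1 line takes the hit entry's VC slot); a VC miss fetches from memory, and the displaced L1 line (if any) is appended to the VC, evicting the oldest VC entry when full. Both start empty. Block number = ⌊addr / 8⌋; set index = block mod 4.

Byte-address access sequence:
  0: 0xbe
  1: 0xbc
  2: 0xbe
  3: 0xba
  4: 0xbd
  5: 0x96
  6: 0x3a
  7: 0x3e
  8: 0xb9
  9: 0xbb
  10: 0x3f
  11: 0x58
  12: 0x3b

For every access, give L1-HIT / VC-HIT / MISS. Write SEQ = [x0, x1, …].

0: 0xbe (blk 23, set 3) → MISS  vc=[]
1: 0xbc (blk 23, set 3) → L1-HIT  vc=[]
2: 0xbe (blk 23, set 3) → L1-HIT  vc=[]
3: 0xba (blk 23, set 3) → L1-HIT  vc=[]
4: 0xbd (blk 23, set 3) → L1-HIT  vc=[]
5: 0x96 (blk 18, set 2) → MISS  vc=[]
6: 0x3a (blk 7, set 3) → MISS  vc=[23]
7: 0x3e (blk 7, set 3) → L1-HIT  vc=[23]
8: 0xb9 (blk 23, set 3) → VC-HIT  vc=[7]
9: 0xbb (blk 23, set 3) → L1-HIT  vc=[7]
10: 0x3f (blk 7, set 3) → VC-HIT  vc=[23]
11: 0x58 (blk 11, set 3) → MISS  vc=[23, 7]
12: 0x3b (blk 7, set 3) → VC-HIT  vc=[23, 11]

SEQ = [MISS, L1-HIT, L1-HIT, L1-HIT, L1-HIT, MISS, MISS, L1-HIT, VC-HIT, L1-HIT, VC-HIT, MISS, VC-HIT]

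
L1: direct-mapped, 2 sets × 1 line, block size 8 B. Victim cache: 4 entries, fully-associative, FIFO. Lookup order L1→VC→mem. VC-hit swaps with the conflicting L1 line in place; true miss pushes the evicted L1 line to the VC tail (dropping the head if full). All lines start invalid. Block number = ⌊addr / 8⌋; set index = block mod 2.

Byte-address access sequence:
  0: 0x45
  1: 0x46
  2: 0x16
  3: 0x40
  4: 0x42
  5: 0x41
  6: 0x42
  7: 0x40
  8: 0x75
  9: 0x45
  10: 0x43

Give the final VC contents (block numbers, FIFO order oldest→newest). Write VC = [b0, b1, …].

0: 0x45 (blk 8, set 0) → MISS  vc=[]
1: 0x46 (blk 8, set 0) → L1-HIT  vc=[]
2: 0x16 (blk 2, set 0) → MISS  vc=[8]
3: 0x40 (blk 8, set 0) → VC-HIT  vc=[2]
4: 0x42 (blk 8, set 0) → L1-HIT  vc=[2]
5: 0x41 (blk 8, set 0) → L1-HIT  vc=[2]
6: 0x42 (blk 8, set 0) → L1-HIT  vc=[2]
7: 0x40 (blk 8, set 0) → L1-HIT  vc=[2]
8: 0x75 (blk 14, set 0) → MISS  vc=[2, 8]
9: 0x45 (blk 8, set 0) → VC-HIT  vc=[2, 14]
10: 0x43 (blk 8, set 0) → L1-HIT  vc=[2, 14]

VC = [2, 14]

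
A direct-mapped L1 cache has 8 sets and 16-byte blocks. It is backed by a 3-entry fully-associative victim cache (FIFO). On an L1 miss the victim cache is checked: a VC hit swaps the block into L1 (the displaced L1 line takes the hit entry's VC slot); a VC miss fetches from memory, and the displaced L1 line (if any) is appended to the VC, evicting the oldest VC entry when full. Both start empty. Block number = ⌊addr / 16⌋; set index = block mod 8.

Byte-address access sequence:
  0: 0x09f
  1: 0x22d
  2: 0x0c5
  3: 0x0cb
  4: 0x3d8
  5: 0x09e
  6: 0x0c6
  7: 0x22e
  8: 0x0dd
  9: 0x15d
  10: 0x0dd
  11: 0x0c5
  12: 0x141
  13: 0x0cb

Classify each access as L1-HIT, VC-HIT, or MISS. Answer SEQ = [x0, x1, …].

SEQ = [MISS, MISS, MISS, L1-HIT, MISS, L1-HIT, L1-HIT, L1-HIT, MISS, MISS, VC-HIT, L1-HIT, MISS, VC-HIT]

0: 0x9f (blk 9, set 1) → MISS  vc=[]
1: 0x22d (blk 34, set 2) → MISS  vc=[]
2: 0xc5 (blk 12, set 4) → MISS  vc=[]
3: 0xcb (blk 12, set 4) → L1-HIT  vc=[]
4: 0x3d8 (blk 61, set 5) → MISS  vc=[]
5: 0x9e (blk 9, set 1) → L1-HIT  vc=[]
6: 0xc6 (blk 12, set 4) → L1-HIT  vc=[]
7: 0x22e (blk 34, set 2) → L1-HIT  vc=[]
8: 0xdd (blk 13, set 5) → MISS  vc=[61]
9: 0x15d (blk 21, set 5) → MISS  vc=[61, 13]
10: 0xdd (blk 13, set 5) → VC-HIT  vc=[61, 21]
11: 0xc5 (blk 12, set 4) → L1-HIT  vc=[61, 21]
12: 0x141 (blk 20, set 4) → MISS  vc=[61, 21, 12]
13: 0xcb (blk 12, set 4) → VC-HIT  vc=[61, 21, 20]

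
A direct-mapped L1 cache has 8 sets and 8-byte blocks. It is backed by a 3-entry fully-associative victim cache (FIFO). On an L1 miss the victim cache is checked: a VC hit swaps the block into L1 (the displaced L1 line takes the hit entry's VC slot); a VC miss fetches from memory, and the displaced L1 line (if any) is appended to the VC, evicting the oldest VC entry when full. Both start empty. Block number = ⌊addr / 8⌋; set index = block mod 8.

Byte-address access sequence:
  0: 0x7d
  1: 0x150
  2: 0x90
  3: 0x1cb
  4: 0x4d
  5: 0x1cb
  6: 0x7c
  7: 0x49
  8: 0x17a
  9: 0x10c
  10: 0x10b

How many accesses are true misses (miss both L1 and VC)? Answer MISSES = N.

  [0] addr=0x7d blk=15 s=7: MISS | VC []
  [1] addr=0x150 blk=42 s=2: MISS | VC []
  [2] addr=0x90 blk=18 s=2: MISS | VC [42]
  [3] addr=0x1cb blk=57 s=1: MISS | VC [42]
  [4] addr=0x4d blk=9 s=1: MISS | VC [42, 57]
  [5] addr=0x1cb blk=57 s=1: VC-HIT | VC [42, 9]
  [6] addr=0x7c blk=15 s=7: L1-HIT | VC [42, 9]
  [7] addr=0x49 blk=9 s=1: VC-HIT | VC [42, 57]
  [8] addr=0x17a blk=47 s=7: MISS | VC [42, 57, 15]
  [9] addr=0x10c blk=33 s=1: MISS | VC [57, 15, 9]
  [10] addr=0x10b blk=33 s=1: L1-HIT | VC [57, 15, 9]

MISSES = 7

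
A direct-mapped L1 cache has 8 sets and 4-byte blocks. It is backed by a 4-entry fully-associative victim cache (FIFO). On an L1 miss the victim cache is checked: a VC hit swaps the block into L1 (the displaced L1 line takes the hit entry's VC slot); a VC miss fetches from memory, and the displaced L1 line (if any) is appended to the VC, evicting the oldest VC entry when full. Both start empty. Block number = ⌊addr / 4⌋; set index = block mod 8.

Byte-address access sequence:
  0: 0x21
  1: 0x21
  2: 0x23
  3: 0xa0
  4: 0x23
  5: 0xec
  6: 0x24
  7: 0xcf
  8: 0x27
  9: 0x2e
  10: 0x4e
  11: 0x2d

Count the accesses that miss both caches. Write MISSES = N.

  [0] addr=0x21 blk=8 s=0: MISS | VC []
  [1] addr=0x21 blk=8 s=0: L1-HIT | VC []
  [2] addr=0x23 blk=8 s=0: L1-HIT | VC []
  [3] addr=0xa0 blk=40 s=0: MISS | VC [8]
  [4] addr=0x23 blk=8 s=0: VC-HIT | VC [40]
  [5] addr=0xec blk=59 s=3: MISS | VC [40]
  [6] addr=0x24 blk=9 s=1: MISS | VC [40]
  [7] addr=0xcf blk=51 s=3: MISS | VC [40, 59]
  [8] addr=0x27 blk=9 s=1: L1-HIT | VC [40, 59]
  [9] addr=0x2e blk=11 s=3: MISS | VC [40, 59, 51]
  [10] addr=0x4e blk=19 s=3: MISS | VC [40, 59, 51, 11]
  [11] addr=0x2d blk=11 s=3: VC-HIT | VC [40, 59, 51, 19]

MISSES = 7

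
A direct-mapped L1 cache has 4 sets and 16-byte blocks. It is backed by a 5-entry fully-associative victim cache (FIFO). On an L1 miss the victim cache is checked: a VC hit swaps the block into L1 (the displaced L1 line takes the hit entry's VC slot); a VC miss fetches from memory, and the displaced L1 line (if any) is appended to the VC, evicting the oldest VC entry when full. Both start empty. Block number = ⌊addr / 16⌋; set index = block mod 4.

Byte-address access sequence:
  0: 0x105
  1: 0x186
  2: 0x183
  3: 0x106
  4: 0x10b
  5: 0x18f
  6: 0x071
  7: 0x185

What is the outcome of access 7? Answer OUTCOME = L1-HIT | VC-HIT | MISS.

  [0] addr=0x105 blk=16 s=0: MISS | VC []
  [1] addr=0x186 blk=24 s=0: MISS | VC [16]
  [2] addr=0x183 blk=24 s=0: L1-HIT | VC [16]
  [3] addr=0x106 blk=16 s=0: VC-HIT | VC [24]
  [4] addr=0x10b blk=16 s=0: L1-HIT | VC [24]
  [5] addr=0x18f blk=24 s=0: VC-HIT | VC [16]
  [6] addr=0x71 blk=7 s=3: MISS | VC [16]
  [7] addr=0x185 blk=24 s=0: L1-HIT | VC [16]

OUTCOME = L1-HIT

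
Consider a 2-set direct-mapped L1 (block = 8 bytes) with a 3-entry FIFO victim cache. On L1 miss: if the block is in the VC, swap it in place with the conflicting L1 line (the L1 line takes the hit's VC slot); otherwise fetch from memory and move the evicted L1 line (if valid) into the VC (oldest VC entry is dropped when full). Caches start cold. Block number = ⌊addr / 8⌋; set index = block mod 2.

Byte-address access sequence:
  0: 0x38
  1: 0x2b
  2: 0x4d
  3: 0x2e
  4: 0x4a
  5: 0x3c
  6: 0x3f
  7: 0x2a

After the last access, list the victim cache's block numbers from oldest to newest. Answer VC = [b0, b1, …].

VC = [9, 7]

  [0] addr=0x38 blk=7 s=1: MISS | VC []
  [1] addr=0x2b blk=5 s=1: MISS | VC [7]
  [2] addr=0x4d blk=9 s=1: MISS | VC [7, 5]
  [3] addr=0x2e blk=5 s=1: VC-HIT | VC [7, 9]
  [4] addr=0x4a blk=9 s=1: VC-HIT | VC [7, 5]
  [5] addr=0x3c blk=7 s=1: VC-HIT | VC [9, 5]
  [6] addr=0x3f blk=7 s=1: L1-HIT | VC [9, 5]
  [7] addr=0x2a blk=5 s=1: VC-HIT | VC [9, 7]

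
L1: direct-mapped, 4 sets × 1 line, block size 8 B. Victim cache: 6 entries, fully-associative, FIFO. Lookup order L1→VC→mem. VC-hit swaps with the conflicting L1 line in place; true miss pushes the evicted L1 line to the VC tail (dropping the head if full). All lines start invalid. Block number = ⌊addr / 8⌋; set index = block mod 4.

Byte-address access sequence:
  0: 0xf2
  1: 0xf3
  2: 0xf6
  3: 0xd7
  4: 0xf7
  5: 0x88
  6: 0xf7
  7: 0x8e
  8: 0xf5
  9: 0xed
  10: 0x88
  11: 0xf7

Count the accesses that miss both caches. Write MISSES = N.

  [0] addr=0xf2 blk=30 s=2: MISS | VC []
  [1] addr=0xf3 blk=30 s=2: L1-HIT | VC []
  [2] addr=0xf6 blk=30 s=2: L1-HIT | VC []
  [3] addr=0xd7 blk=26 s=2: MISS | VC [30]
  [4] addr=0xf7 blk=30 s=2: VC-HIT | VC [26]
  [5] addr=0x88 blk=17 s=1: MISS | VC [26]
  [6] addr=0xf7 blk=30 s=2: L1-HIT | VC [26]
  [7] addr=0x8e blk=17 s=1: L1-HIT | VC [26]
  [8] addr=0xf5 blk=30 s=2: L1-HIT | VC [26]
  [9] addr=0xed blk=29 s=1: MISS | VC [26, 17]
  [10] addr=0x88 blk=17 s=1: VC-HIT | VC [26, 29]
  [11] addr=0xf7 blk=30 s=2: L1-HIT | VC [26, 29]

MISSES = 4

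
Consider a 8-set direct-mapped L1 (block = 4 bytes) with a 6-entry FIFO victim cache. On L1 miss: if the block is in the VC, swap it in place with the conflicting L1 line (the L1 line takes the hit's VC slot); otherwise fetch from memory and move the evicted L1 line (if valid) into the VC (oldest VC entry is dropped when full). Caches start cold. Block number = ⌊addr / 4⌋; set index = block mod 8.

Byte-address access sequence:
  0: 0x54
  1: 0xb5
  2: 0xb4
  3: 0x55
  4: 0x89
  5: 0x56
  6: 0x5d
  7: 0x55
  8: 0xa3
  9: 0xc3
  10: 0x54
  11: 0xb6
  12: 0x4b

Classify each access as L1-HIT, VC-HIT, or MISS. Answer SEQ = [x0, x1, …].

SEQ = [MISS, MISS, L1-HIT, VC-HIT, MISS, L1-HIT, MISS, L1-HIT, MISS, MISS, L1-HIT, VC-HIT, MISS]

#0 0x54→b21/s5 MISS; vc=[]
#1 0xb5→b45/s5 MISS; vc=[21]
#2 0xb4→b45/s5 L1-HIT; vc=[21]
#3 0x55→b21/s5 VC-HIT; vc=[45]
#4 0x89→b34/s2 MISS; vc=[45]
#5 0x56→b21/s5 L1-HIT; vc=[45]
#6 0x5d→b23/s7 MISS; vc=[45]
#7 0x55→b21/s5 L1-HIT; vc=[45]
#8 0xa3→b40/s0 MISS; vc=[45]
#9 0xc3→b48/s0 MISS; vc=[45,40]
#10 0x54→b21/s5 L1-HIT; vc=[45,40]
#11 0xb6→b45/s5 VC-HIT; vc=[21,40]
#12 0x4b→b18/s2 MISS; vc=[21,40,34]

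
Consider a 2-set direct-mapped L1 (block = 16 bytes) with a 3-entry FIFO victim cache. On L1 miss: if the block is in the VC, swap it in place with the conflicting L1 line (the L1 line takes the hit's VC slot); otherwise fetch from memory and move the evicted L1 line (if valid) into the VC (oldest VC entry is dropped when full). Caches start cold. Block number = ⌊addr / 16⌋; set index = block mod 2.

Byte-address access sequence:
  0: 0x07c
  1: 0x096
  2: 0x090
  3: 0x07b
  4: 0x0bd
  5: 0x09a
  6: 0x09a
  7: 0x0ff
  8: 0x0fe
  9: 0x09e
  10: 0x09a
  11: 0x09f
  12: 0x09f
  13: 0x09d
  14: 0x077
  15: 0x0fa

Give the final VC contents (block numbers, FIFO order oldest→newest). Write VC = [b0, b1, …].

  [0] addr=0x7c blk=7 s=1: MISS | VC []
  [1] addr=0x96 blk=9 s=1: MISS | VC [7]
  [2] addr=0x90 blk=9 s=1: L1-HIT | VC [7]
  [3] addr=0x7b blk=7 s=1: VC-HIT | VC [9]
  [4] addr=0xbd blk=11 s=1: MISS | VC [9, 7]
  [5] addr=0x9a blk=9 s=1: VC-HIT | VC [11, 7]
  [6] addr=0x9a blk=9 s=1: L1-HIT | VC [11, 7]
  [7] addr=0xff blk=15 s=1: MISS | VC [11, 7, 9]
  [8] addr=0xfe blk=15 s=1: L1-HIT | VC [11, 7, 9]
  [9] addr=0x9e blk=9 s=1: VC-HIT | VC [11, 7, 15]
  [10] addr=0x9a blk=9 s=1: L1-HIT | VC [11, 7, 15]
  [11] addr=0x9f blk=9 s=1: L1-HIT | VC [11, 7, 15]
  [12] addr=0x9f blk=9 s=1: L1-HIT | VC [11, 7, 15]
  [13] addr=0x9d blk=9 s=1: L1-HIT | VC [11, 7, 15]
  [14] addr=0x77 blk=7 s=1: VC-HIT | VC [11, 9, 15]
  [15] addr=0xfa blk=15 s=1: VC-HIT | VC [11, 9, 7]

VC = [11, 9, 7]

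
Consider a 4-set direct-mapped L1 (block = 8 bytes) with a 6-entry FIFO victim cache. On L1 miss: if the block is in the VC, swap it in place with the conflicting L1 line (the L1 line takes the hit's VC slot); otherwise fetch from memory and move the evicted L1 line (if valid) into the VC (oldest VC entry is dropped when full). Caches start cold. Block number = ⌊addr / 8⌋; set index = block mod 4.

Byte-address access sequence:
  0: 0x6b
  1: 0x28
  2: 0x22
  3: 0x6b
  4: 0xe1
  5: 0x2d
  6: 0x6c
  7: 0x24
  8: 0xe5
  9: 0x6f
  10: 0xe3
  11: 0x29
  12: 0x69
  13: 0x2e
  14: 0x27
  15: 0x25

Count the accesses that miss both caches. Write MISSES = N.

MISSES = 4

#0 0x6b→b13/s1 MISS; vc=[]
#1 0x28→b5/s1 MISS; vc=[13]
#2 0x22→b4/s0 MISS; vc=[13]
#3 0x6b→b13/s1 VC-HIT; vc=[5]
#4 0xe1→b28/s0 MISS; vc=[5,4]
#5 0x2d→b5/s1 VC-HIT; vc=[13,4]
#6 0x6c→b13/s1 VC-HIT; vc=[5,4]
#7 0x24→b4/s0 VC-HIT; vc=[5,28]
#8 0xe5→b28/s0 VC-HIT; vc=[5,4]
#9 0x6f→b13/s1 L1-HIT; vc=[5,4]
#10 0xe3→b28/s0 L1-HIT; vc=[5,4]
#11 0x29→b5/s1 VC-HIT; vc=[13,4]
#12 0x69→b13/s1 VC-HIT; vc=[5,4]
#13 0x2e→b5/s1 VC-HIT; vc=[13,4]
#14 0x27→b4/s0 VC-HIT; vc=[13,28]
#15 0x25→b4/s0 L1-HIT; vc=[13,28]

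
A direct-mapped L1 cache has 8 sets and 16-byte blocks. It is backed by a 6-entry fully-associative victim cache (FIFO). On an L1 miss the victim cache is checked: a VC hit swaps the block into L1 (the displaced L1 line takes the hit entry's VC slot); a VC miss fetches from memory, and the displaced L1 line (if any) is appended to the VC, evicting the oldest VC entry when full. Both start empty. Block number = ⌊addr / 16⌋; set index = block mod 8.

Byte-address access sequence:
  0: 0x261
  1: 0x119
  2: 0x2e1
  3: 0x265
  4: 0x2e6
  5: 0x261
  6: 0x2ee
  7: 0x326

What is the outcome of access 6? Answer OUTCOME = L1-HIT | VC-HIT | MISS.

OUTCOME = VC-HIT

0: 0x261 (blk 38, set 6) → MISS  vc=[]
1: 0x119 (blk 17, set 1) → MISS  vc=[]
2: 0x2e1 (blk 46, set 6) → MISS  vc=[38]
3: 0x265 (blk 38, set 6) → VC-HIT  vc=[46]
4: 0x2e6 (blk 46, set 6) → VC-HIT  vc=[38]
5: 0x261 (blk 38, set 6) → VC-HIT  vc=[46]
6: 0x2ee (blk 46, set 6) → VC-HIT  vc=[38]
7: 0x326 (blk 50, set 2) → MISS  vc=[38]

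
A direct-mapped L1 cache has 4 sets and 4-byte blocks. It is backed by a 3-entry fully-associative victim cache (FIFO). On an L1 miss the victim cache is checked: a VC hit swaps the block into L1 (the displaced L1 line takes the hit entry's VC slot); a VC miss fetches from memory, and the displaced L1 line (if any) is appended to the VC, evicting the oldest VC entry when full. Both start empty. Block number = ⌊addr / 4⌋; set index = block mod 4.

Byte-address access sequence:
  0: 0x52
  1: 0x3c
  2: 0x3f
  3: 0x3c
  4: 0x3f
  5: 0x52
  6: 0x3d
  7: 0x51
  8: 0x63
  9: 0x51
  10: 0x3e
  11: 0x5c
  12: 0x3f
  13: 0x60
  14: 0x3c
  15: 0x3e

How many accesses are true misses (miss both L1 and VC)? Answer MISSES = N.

0: 0x52 (blk 20, set 0) → MISS  vc=[]
1: 0x3c (blk 15, set 3) → MISS  vc=[]
2: 0x3f (blk 15, set 3) → L1-HIT  vc=[]
3: 0x3c (blk 15, set 3) → L1-HIT  vc=[]
4: 0x3f (blk 15, set 3) → L1-HIT  vc=[]
5: 0x52 (blk 20, set 0) → L1-HIT  vc=[]
6: 0x3d (blk 15, set 3) → L1-HIT  vc=[]
7: 0x51 (blk 20, set 0) → L1-HIT  vc=[]
8: 0x63 (blk 24, set 0) → MISS  vc=[20]
9: 0x51 (blk 20, set 0) → VC-HIT  vc=[24]
10: 0x3e (blk 15, set 3) → L1-HIT  vc=[24]
11: 0x5c (blk 23, set 3) → MISS  vc=[24, 15]
12: 0x3f (blk 15, set 3) → VC-HIT  vc=[24, 23]
13: 0x60 (blk 24, set 0) → VC-HIT  vc=[20, 23]
14: 0x3c (blk 15, set 3) → L1-HIT  vc=[20, 23]
15: 0x3e (blk 15, set 3) → L1-HIT  vc=[20, 23]

MISSES = 4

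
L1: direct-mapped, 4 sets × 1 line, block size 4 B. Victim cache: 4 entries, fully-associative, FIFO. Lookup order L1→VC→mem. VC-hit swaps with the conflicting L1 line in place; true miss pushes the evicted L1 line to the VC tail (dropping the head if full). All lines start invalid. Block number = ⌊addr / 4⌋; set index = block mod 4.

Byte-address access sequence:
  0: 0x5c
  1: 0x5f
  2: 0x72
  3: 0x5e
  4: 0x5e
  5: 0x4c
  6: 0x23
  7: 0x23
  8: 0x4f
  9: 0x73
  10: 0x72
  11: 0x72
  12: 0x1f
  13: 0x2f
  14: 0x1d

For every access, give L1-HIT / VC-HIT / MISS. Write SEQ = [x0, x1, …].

SEQ = [MISS, L1-HIT, MISS, L1-HIT, L1-HIT, MISS, MISS, L1-HIT, L1-HIT, VC-HIT, L1-HIT, L1-HIT, MISS, MISS, VC-HIT]

#0 0x5c→b23/s3 MISS; vc=[]
#1 0x5f→b23/s3 L1-HIT; vc=[]
#2 0x72→b28/s0 MISS; vc=[]
#3 0x5e→b23/s3 L1-HIT; vc=[]
#4 0x5e→b23/s3 L1-HIT; vc=[]
#5 0x4c→b19/s3 MISS; vc=[23]
#6 0x23→b8/s0 MISS; vc=[23,28]
#7 0x23→b8/s0 L1-HIT; vc=[23,28]
#8 0x4f→b19/s3 L1-HIT; vc=[23,28]
#9 0x73→b28/s0 VC-HIT; vc=[23,8]
#10 0x72→b28/s0 L1-HIT; vc=[23,8]
#11 0x72→b28/s0 L1-HIT; vc=[23,8]
#12 0x1f→b7/s3 MISS; vc=[23,8,19]
#13 0x2f→b11/s3 MISS; vc=[23,8,19,7]
#14 0x1d→b7/s3 VC-HIT; vc=[23,8,19,11]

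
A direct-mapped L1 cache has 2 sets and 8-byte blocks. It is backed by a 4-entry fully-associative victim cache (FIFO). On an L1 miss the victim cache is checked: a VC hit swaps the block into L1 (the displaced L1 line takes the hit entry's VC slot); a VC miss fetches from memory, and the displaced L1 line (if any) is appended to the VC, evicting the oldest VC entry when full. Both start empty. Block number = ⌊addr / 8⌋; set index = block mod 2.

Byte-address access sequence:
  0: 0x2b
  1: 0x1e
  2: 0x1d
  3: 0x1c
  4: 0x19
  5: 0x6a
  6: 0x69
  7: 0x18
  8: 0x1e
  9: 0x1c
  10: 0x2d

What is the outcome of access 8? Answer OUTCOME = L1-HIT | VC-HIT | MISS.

  [0] addr=0x2b blk=5 s=1: MISS | VC []
  [1] addr=0x1e blk=3 s=1: MISS | VC [5]
  [2] addr=0x1d blk=3 s=1: L1-HIT | VC [5]
  [3] addr=0x1c blk=3 s=1: L1-HIT | VC [5]
  [4] addr=0x19 blk=3 s=1: L1-HIT | VC [5]
  [5] addr=0x6a blk=13 s=1: MISS | VC [5, 3]
  [6] addr=0x69 blk=13 s=1: L1-HIT | VC [5, 3]
  [7] addr=0x18 blk=3 s=1: VC-HIT | VC [5, 13]
  [8] addr=0x1e blk=3 s=1: L1-HIT | VC [5, 13]
  [9] addr=0x1c blk=3 s=1: L1-HIT | VC [5, 13]
  [10] addr=0x2d blk=5 s=1: VC-HIT | VC [3, 13]

OUTCOME = L1-HIT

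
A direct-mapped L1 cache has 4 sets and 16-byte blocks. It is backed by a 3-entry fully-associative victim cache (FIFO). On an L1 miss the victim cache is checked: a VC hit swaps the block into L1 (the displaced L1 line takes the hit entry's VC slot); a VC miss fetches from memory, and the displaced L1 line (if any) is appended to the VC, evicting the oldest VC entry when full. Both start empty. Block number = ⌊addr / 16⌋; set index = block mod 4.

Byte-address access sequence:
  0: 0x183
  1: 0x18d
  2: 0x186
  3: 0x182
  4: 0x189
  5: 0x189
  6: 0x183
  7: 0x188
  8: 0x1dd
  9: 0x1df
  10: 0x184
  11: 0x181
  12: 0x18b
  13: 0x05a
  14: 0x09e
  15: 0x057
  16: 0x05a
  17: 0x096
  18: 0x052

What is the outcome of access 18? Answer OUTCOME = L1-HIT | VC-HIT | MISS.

OUTCOME = VC-HIT

0: 0x183 (blk 24, set 0) → MISS  vc=[]
1: 0x18d (blk 24, set 0) → L1-HIT  vc=[]
2: 0x186 (blk 24, set 0) → L1-HIT  vc=[]
3: 0x182 (blk 24, set 0) → L1-HIT  vc=[]
4: 0x189 (blk 24, set 0) → L1-HIT  vc=[]
5: 0x189 (blk 24, set 0) → L1-HIT  vc=[]
6: 0x183 (blk 24, set 0) → L1-HIT  vc=[]
7: 0x188 (blk 24, set 0) → L1-HIT  vc=[]
8: 0x1dd (blk 29, set 1) → MISS  vc=[]
9: 0x1df (blk 29, set 1) → L1-HIT  vc=[]
10: 0x184 (blk 24, set 0) → L1-HIT  vc=[]
11: 0x181 (blk 24, set 0) → L1-HIT  vc=[]
12: 0x18b (blk 24, set 0) → L1-HIT  vc=[]
13: 0x5a (blk 5, set 1) → MISS  vc=[29]
14: 0x9e (blk 9, set 1) → MISS  vc=[29, 5]
15: 0x57 (blk 5, set 1) → VC-HIT  vc=[29, 9]
16: 0x5a (blk 5, set 1) → L1-HIT  vc=[29, 9]
17: 0x96 (blk 9, set 1) → VC-HIT  vc=[29, 5]
18: 0x52 (blk 5, set 1) → VC-HIT  vc=[29, 9]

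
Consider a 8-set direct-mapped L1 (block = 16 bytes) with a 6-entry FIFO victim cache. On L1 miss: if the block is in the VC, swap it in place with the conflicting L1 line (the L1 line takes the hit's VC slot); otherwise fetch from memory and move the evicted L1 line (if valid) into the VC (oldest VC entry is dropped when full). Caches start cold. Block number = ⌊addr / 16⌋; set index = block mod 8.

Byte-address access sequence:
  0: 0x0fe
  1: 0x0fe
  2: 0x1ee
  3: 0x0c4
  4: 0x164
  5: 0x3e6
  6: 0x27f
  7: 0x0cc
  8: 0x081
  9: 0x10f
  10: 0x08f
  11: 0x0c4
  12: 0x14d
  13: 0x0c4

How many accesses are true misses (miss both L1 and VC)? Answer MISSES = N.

#0 0xfe→b15/s7 MISS; vc=[]
#1 0xfe→b15/s7 L1-HIT; vc=[]
#2 0x1ee→b30/s6 MISS; vc=[]
#3 0xc4→b12/s4 MISS; vc=[]
#4 0x164→b22/s6 MISS; vc=[30]
#5 0x3e6→b62/s6 MISS; vc=[30,22]
#6 0x27f→b39/s7 MISS; vc=[30,22,15]
#7 0xcc→b12/s4 L1-HIT; vc=[30,22,15]
#8 0x81→b8/s0 MISS; vc=[30,22,15]
#9 0x10f→b16/s0 MISS; vc=[30,22,15,8]
#10 0x8f→b8/s0 VC-HIT; vc=[30,22,15,16]
#11 0xc4→b12/s4 L1-HIT; vc=[30,22,15,16]
#12 0x14d→b20/s4 MISS; vc=[30,22,15,16,12]
#13 0xc4→b12/s4 VC-HIT; vc=[30,22,15,16,20]

MISSES = 9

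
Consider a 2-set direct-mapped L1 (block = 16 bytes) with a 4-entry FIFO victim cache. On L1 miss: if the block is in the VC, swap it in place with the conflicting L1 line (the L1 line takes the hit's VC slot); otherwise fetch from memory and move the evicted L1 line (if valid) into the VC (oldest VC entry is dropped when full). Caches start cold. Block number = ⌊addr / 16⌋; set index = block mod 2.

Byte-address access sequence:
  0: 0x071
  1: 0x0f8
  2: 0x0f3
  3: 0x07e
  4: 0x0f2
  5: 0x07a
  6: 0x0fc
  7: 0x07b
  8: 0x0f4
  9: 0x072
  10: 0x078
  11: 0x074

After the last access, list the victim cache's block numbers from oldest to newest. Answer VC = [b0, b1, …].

#0 0x71→b7/s1 MISS; vc=[]
#1 0xf8→b15/s1 MISS; vc=[7]
#2 0xf3→b15/s1 L1-HIT; vc=[7]
#3 0x7e→b7/s1 VC-HIT; vc=[15]
#4 0xf2→b15/s1 VC-HIT; vc=[7]
#5 0x7a→b7/s1 VC-HIT; vc=[15]
#6 0xfc→b15/s1 VC-HIT; vc=[7]
#7 0x7b→b7/s1 VC-HIT; vc=[15]
#8 0xf4→b15/s1 VC-HIT; vc=[7]
#9 0x72→b7/s1 VC-HIT; vc=[15]
#10 0x78→b7/s1 L1-HIT; vc=[15]
#11 0x74→b7/s1 L1-HIT; vc=[15]

VC = [15]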